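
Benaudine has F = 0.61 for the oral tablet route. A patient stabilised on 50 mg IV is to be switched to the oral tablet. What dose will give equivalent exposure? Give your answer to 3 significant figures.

D_oral = 82.0 mg

For equal systemic exposure: F × D_ev = D_iv
D_ev = D_iv / F = 50 / 0.61 = 81.9672 mg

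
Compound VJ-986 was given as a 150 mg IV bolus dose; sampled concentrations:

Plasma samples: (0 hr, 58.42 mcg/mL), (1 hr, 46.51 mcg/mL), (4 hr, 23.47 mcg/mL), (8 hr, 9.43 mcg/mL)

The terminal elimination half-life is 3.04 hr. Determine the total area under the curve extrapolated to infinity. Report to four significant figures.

Trapezoidal AUC_0→8:
  [0→1]: (58.42+46.51)/2 × 1 = 52.465
  [1→4]: (46.51+23.47)/2 × 3 = 104.97
  [4→8]: (23.47+9.43)/2 × 4 = 65.8
  Sum = 223.235 mcg/mL·hr
k_e = ln2 / t½ = 0.693147 / 3.04 = 0.2280 hr^-1
Extrapolated tail: C_last / k_e = 9.43 / 0.228 = 41.360
AUC_0→∞ = 223.235 + 41.360 = 264.595 mcg/mL·hr

AUC = 264.6 mcg/mL·hr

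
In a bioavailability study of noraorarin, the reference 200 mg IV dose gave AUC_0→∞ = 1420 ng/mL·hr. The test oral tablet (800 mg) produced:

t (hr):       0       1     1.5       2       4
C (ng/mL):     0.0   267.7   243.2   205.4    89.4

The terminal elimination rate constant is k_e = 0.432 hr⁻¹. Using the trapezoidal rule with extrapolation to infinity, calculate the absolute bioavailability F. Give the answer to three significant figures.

Trapezoidal AUC_0→4 (oral tablet):
  [0→1]: (0.0+267.7)/2 × 1 = 133.85
  [1→1.5]: (267.7+243.2)/2 × 0.5 = 127.725
  [1.5→2]: (243.2+205.4)/2 × 0.5 = 112.15
  [2→4]: (205.4+89.4)/2 × 2 = 294.8
  Sum = 668.525 ng/mL·hr
Tail: C_last/k_e = 89.4/0.432 = 206.944
AUC_0→∞ (oral tablet) = 668.525 + 206.944 = 875.469 ng/mL·hr
F = (AUC_ev/D_ev)/(AUC_iv/D_iv) = (875.469/800)/(1420/200) = 1.09434/7.1 = 0.1541

F = 0.154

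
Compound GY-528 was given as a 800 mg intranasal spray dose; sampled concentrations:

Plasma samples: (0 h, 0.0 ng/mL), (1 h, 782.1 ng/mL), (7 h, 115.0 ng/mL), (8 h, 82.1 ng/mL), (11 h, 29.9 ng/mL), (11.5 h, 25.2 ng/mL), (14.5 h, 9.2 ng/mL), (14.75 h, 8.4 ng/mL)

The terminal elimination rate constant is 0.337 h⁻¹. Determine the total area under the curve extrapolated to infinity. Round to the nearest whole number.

Trapezoidal AUC_0→14.75:
  [0→1]: (0.0+782.1)/2 × 1 = 391.05
  [1→7]: (782.1+115.0)/2 × 6 = 2691.3
  [7→8]: (115.0+82.1)/2 × 1 = 98.55
  [8→11]: (82.1+29.9)/2 × 3 = 168.0
  [11→11.5]: (29.9+25.2)/2 × 0.5 = 13.775
  [11.5→14.5]: (25.2+9.2)/2 × 3 = 51.6
  [14.5→14.75]: (9.2+8.4)/2 × 0.25 = 2.2
  Sum = 3416.475 ng/mL·h
Extrapolated tail: C_last / k_e = 8.4 / 0.337 = 24.926
AUC_0→∞ = 3416.475 + 24.926 = 3441.401 ng/mL·h

AUC = 3441 ng/mL·h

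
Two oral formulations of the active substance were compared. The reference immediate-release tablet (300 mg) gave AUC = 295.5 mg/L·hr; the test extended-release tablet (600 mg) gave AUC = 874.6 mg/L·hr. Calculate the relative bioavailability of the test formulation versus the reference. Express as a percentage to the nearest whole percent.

F_rel = (AUC_test/D_test) / (AUC_ref/D_ref)
      = (874.6/600) / (295.5/300)
      = 1.45767 / 0.985 = 1.4799 = 147.99%

F_rel = 148%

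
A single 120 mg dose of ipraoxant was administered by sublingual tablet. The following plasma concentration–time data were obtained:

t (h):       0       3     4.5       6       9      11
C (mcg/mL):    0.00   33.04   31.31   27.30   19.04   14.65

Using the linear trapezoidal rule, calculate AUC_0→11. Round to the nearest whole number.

AUC = 245 mcg/mL·h

Trapezoidal AUC_0→11:
  [0→3]: (0.00+33.04)/2 × 3 = 49.56
  [3→4.5]: (33.04+31.31)/2 × 1.5 = 48.2625
  [4.5→6]: (31.31+27.30)/2 × 1.5 = 43.9575
  [6→9]: (27.30+19.04)/2 × 3 = 69.51
  [9→11]: (19.04+14.65)/2 × 2 = 33.69
  Sum = 244.98 mcg/mL·h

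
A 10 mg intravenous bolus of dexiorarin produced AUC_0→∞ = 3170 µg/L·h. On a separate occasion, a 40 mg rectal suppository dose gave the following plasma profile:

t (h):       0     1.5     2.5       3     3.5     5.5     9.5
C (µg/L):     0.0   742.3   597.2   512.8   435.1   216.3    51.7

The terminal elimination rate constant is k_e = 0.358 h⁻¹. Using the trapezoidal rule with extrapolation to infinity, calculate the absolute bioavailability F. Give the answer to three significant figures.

Trapezoidal AUC_0→9.5 (rectal suppository):
  [0→1.5]: (0.0+742.3)/2 × 1.5 = 556.725
  [1.5→2.5]: (742.3+597.2)/2 × 1 = 669.75
  [2.5→3]: (597.2+512.8)/2 × 0.5 = 277.5
  [3→3.5]: (512.8+435.1)/2 × 0.5 = 236.975
  [3.5→5.5]: (435.1+216.3)/2 × 2 = 651.4
  [5.5→9.5]: (216.3+51.7)/2 × 4 = 536.0
  Sum = 2928.35 µg/L·h
Tail: C_last/k_e = 51.7/0.358 = 144.413
AUC_0→∞ (rectal suppository) = 2928.35 + 144.413 = 3072.763 µg/L·h
F = (AUC_ev/D_ev)/(AUC_iv/D_iv) = (3072.763/40)/(3170/10) = 76.819075/317 = 0.2423

F = 0.242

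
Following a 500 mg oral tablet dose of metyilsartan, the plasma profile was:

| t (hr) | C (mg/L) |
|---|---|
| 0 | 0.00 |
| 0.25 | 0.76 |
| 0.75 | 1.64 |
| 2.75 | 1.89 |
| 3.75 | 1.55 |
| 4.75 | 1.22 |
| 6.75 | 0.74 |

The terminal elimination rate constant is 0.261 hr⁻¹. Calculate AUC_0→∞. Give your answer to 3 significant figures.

AUC = 12.1 mg/L·hr

Trapezoidal AUC_0→6.75:
  [0→0.25]: (0.00+0.76)/2 × 0.25 = 0.095
  [0.25→0.75]: (0.76+1.64)/2 × 0.5 = 0.6
  [0.75→2.75]: (1.64+1.89)/2 × 2 = 3.53
  [2.75→3.75]: (1.89+1.55)/2 × 1 = 1.72
  [3.75→4.75]: (1.55+1.22)/2 × 1 = 1.385
  [4.75→6.75]: (1.22+0.74)/2 × 2 = 1.96
  Sum = 9.29 mg/L·hr
Extrapolated tail: C_last / k_e = 0.74 / 0.261 = 2.835
AUC_0→∞ = 9.29 + 2.835 = 12.125 mg/L·hr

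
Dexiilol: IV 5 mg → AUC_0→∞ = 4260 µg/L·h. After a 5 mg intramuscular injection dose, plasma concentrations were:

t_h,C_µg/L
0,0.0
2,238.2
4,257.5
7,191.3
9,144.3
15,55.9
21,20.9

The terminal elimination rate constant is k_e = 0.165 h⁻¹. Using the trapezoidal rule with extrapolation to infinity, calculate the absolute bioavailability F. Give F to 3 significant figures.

Trapezoidal AUC_0→21 (intramuscular injection):
  [0→2]: (0.0+238.2)/2 × 2 = 238.2
  [2→4]: (238.2+257.5)/2 × 2 = 495.7
  [4→7]: (257.5+191.3)/2 × 3 = 673.2
  [7→9]: (191.3+144.3)/2 × 2 = 335.6
  [9→15]: (144.3+55.9)/2 × 6 = 600.6
  [15→21]: (55.9+20.9)/2 × 6 = 230.4
  Sum = 2573.7 µg/L·h
Tail: C_last/k_e = 20.9/0.165 = 126.667
AUC_0→∞ (intramuscular injection) = 2573.7 + 126.667 = 2700.367 µg/L·h
F = (AUC_ev/D_ev)/(AUC_iv/D_iv) = (2700.367/5)/(4260/5) = 540.0734/852 = 0.6339

F = 0.634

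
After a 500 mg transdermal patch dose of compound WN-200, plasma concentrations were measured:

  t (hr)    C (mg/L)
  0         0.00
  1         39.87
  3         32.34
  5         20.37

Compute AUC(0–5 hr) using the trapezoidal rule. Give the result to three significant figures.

AUC = 145 mg/L·hr

Trapezoidal AUC_0→5:
  [0→1]: (0.00+39.87)/2 × 1 = 19.935
  [1→3]: (39.87+32.34)/2 × 2 = 72.21
  [3→5]: (32.34+20.37)/2 × 2 = 52.71
  Sum = 144.855 mg/L·hr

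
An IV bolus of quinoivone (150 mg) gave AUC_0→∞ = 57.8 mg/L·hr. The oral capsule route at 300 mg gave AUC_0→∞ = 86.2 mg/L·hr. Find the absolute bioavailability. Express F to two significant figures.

F = 0.75

F = (AUC_ev / D_ev) / (AUC_iv / D_iv)
  = (86.2/300) / (57.8/150)
  = 0.287333 / 0.385333 = 0.7457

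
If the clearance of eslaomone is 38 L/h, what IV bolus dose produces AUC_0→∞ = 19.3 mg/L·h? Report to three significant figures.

Dose = 733 mg

Dose_iv = CL × AUC_0→∞
     = 38 × 19.3 = 733.4 mg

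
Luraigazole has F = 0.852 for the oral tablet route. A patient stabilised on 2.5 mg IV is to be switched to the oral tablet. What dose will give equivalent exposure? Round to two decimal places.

D_oral = 2.93 mg

For equal systemic exposure: F × D_ev = D_iv
D_ev = D_iv / F = 2.5 / 0.852 = 2.93427 mg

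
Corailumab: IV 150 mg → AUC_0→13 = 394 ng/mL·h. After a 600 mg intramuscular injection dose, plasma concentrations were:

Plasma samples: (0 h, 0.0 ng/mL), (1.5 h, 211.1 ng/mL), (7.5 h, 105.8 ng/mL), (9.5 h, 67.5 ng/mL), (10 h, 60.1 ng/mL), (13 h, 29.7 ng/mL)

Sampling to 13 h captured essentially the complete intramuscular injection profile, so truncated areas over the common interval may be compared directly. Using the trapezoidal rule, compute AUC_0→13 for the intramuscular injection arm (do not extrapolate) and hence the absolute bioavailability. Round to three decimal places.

F = 0.919

Trapezoidal AUC_0→13 (intramuscular injection):
  [0→1.5]: (0.0+211.1)/2 × 1.5 = 158.325
  [1.5→7.5]: (211.1+105.8)/2 × 6 = 950.7
  [7.5→9.5]: (105.8+67.5)/2 × 2 = 173.3
  [9.5→10]: (67.5+60.1)/2 × 0.5 = 31.9
  [10→13]: (60.1+29.7)/2 × 3 = 134.7
  Sum = 1448.925 ng/mL·h
F = (AUC_ev/D_ev)/(AUC_iv/D_iv) = (1448.925/600)/(394/150) = 2.414875/2.62667 = 0.9194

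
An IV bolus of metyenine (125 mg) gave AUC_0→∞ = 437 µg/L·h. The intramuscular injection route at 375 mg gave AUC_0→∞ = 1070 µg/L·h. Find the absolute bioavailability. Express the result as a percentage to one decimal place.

F = 81.6%

F = (AUC_ev / D_ev) / (AUC_iv / D_iv)
  = (1070/375) / (437/125)
  = 2.85333 / 3.496 = 0.8162
  = 81.62%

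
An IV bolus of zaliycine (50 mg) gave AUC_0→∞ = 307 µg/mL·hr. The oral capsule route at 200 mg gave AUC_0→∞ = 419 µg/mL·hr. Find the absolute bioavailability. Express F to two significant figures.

F = (AUC_ev / D_ev) / (AUC_iv / D_iv)
  = (419/200) / (307/50)
  = 2.095 / 6.14 = 0.3412

F = 0.34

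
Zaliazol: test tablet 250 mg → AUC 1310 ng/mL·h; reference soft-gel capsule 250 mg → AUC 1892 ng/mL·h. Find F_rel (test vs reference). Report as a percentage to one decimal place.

F_rel = (AUC_test/D_test) / (AUC_ref/D_ref)
      = (1310/250) / (1892/250)
      = 5.24 / 7.568 = 0.6924 = 69.24%

F_rel = 69.2%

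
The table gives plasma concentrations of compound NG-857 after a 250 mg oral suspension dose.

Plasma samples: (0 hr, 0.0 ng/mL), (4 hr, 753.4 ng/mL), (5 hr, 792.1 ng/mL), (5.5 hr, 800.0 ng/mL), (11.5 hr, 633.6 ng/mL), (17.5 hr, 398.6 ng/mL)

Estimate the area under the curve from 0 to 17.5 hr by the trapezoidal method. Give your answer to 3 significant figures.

AUC = 10100 ng/mL·hr

Trapezoidal AUC_0→17.5:
  [0→4]: (0.0+753.4)/2 × 4 = 1506.8
  [4→5]: (753.4+792.1)/2 × 1 = 772.75
  [5→5.5]: (792.1+800.0)/2 × 0.5 = 398.025
  [5.5→11.5]: (800.0+633.6)/2 × 6 = 4300.8
  [11.5→17.5]: (633.6+398.6)/2 × 6 = 3096.6
  Sum = 10074.975 ng/mL·hr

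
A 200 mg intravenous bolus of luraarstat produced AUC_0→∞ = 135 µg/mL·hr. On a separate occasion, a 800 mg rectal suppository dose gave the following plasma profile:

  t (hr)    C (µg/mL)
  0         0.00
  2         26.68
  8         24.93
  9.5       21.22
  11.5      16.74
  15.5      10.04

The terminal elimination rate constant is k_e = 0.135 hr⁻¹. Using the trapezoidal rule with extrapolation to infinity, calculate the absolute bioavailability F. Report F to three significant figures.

F = 0.707

Trapezoidal AUC_0→15.5 (rectal suppository):
  [0→2]: (0.00+26.68)/2 × 2 = 26.68
  [2→8]: (26.68+24.93)/2 × 6 = 154.83
  [8→9.5]: (24.93+21.22)/2 × 1.5 = 34.6125
  [9.5→11.5]: (21.22+16.74)/2 × 2 = 37.96
  [11.5→15.5]: (16.74+10.04)/2 × 4 = 53.56
  Sum = 307.6425 µg/mL·hr
Tail: C_last/k_e = 10.04/0.135 = 74.370
AUC_0→∞ (rectal suppository) = 307.6425 + 74.370 = 382.0125 µg/mL·hr
F = (AUC_ev/D_ev)/(AUC_iv/D_iv) = (382.0125/800)/(135/200) = 0.477516/0.675 = 0.7074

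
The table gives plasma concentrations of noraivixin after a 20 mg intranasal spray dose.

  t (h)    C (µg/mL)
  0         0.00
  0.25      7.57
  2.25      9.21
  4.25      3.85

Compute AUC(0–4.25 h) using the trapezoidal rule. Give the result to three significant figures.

Trapezoidal AUC_0→4.25:
  [0→0.25]: (0.00+7.57)/2 × 0.25 = 0.94625
  [0.25→2.25]: (7.57+9.21)/2 × 2 = 16.78
  [2.25→4.25]: (9.21+3.85)/2 × 2 = 13.06
  Sum = 30.78625 µg/mL·h

AUC = 30.8 µg/mL·h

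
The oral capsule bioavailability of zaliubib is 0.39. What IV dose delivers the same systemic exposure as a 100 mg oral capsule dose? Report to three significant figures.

D_iv = 39.0 mg

Systemic exposure from an extravascular dose = F × D_ev, so the equivalent IV dose is F × D_ev.
D_iv = F × D_ev = 0.39 × 100 = 39 mg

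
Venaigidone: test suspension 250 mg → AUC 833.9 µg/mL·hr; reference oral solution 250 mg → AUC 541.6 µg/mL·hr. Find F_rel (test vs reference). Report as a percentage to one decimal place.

F_rel = 154.0%

F_rel = (AUC_test/D_test) / (AUC_ref/D_ref)
      = (833.9/250) / (541.6/250)
      = 3.3356 / 2.1664 = 1.5397 = 153.97%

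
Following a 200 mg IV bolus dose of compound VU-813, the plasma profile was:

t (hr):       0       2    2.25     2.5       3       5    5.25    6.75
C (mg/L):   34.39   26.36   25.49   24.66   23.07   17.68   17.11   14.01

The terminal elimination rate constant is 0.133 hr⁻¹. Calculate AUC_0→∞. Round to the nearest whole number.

AUC = 259 mg/L·hr

Trapezoidal AUC_0→6.75:
  [0→2]: (34.39+26.36)/2 × 2 = 60.75
  [2→2.25]: (26.36+25.49)/2 × 0.25 = 6.48125
  [2.25→2.5]: (25.49+24.66)/2 × 0.25 = 6.26875
  [2.5→3]: (24.66+23.07)/2 × 0.5 = 11.9325
  [3→5]: (23.07+17.68)/2 × 2 = 40.75
  [5→5.25]: (17.68+17.11)/2 × 0.25 = 4.34875
  [5.25→6.75]: (17.11+14.01)/2 × 1.5 = 23.34
  Sum = 153.87125 mg/L·hr
Extrapolated tail: C_last / k_e = 14.01 / 0.133 = 105.338
AUC_0→∞ = 153.87125 + 105.338 = 259.20925 mg/L·hr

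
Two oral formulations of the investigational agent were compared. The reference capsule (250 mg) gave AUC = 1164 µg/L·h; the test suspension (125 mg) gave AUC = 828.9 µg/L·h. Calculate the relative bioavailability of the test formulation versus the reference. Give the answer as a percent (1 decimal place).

F_rel = (AUC_test/D_test) / (AUC_ref/D_ref)
      = (828.9/125) / (1164/250)
      = 6.6312 / 4.656 = 1.4242 = 142.42%

F_rel = 142.4%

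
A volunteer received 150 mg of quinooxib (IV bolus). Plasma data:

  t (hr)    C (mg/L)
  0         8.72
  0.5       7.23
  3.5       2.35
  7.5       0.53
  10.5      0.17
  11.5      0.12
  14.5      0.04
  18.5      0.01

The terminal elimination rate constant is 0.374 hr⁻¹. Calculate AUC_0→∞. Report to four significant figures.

AUC = 25.68 mg/L·hr

Trapezoidal AUC_0→18.5:
  [0→0.5]: (8.72+7.23)/2 × 0.5 = 3.9875
  [0.5→3.5]: (7.23+2.35)/2 × 3 = 14.37
  [3.5→7.5]: (2.35+0.53)/2 × 4 = 5.76
  [7.5→10.5]: (0.53+0.17)/2 × 3 = 1.05
  [10.5→11.5]: (0.17+0.12)/2 × 1 = 0.145
  [11.5→14.5]: (0.12+0.04)/2 × 3 = 0.24
  [14.5→18.5]: (0.04+0.01)/2 × 4 = 0.1
  Sum = 25.6525 mg/L·hr
Extrapolated tail: C_last / k_e = 0.01 / 0.374 = 0.027
AUC_0→∞ = 25.6525 + 0.027 = 25.6795 mg/L·hr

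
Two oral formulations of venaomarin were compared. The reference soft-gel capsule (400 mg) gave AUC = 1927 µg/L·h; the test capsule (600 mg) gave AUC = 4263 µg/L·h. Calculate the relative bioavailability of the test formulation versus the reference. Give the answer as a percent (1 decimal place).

F_rel = 147.5%

F_rel = (AUC_test/D_test) / (AUC_ref/D_ref)
      = (4263/600) / (1927/400)
      = 7.105 / 4.8175 = 1.4748 = 147.48%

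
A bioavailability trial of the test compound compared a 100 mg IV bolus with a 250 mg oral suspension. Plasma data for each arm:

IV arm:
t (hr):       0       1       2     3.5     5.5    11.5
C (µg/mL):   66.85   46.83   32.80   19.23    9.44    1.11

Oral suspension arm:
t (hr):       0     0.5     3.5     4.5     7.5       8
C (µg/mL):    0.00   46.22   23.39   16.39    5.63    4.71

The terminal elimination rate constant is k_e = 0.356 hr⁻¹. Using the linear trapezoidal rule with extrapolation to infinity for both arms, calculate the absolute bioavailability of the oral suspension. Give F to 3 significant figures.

Trapezoidal AUC_0→11.5 (IV):
  [0→1]: (66.85+46.83)/2 × 1 = 56.84
  [1→2]: (46.83+32.80)/2 × 1 = 39.815
  [2→3.5]: (32.80+19.23)/2 × 1.5 = 39.0225
  [3.5→5.5]: (19.23+9.44)/2 × 2 = 28.67
  [5.5→11.5]: (9.44+1.11)/2 × 6 = 31.65
  Sum = 195.9975 µg/mL·hr
IV tail: 1.11/0.356 = 3.118; AUC_iv,0→∞ = 195.9975 + 3.118 = 199.1155 µg/mL·hr
Trapezoidal AUC_0→8 (oral suspension):
  [0→0.5]: (0.00+46.22)/2 × 0.5 = 11.555
  [0.5→3.5]: (46.22+23.39)/2 × 3 = 104.415
  [3.5→4.5]: (23.39+16.39)/2 × 1 = 19.89
  [4.5→7.5]: (16.39+5.63)/2 × 3 = 33.03
  [7.5→8]: (5.63+4.71)/2 × 0.5 = 2.585
  Sum = 171.475 µg/mL·hr
oral suspension tail: 4.71/0.356 = 13.230; AUC_ev,0→∞ = 171.475 + 13.230 = 184.705 µg/mL·hr
F = (AUC_ev/D_ev)/(AUC_iv/D_iv) = (184.705/250)/(199.1155/100) = 0.73882/1.991155 = 0.3711

F = 0.371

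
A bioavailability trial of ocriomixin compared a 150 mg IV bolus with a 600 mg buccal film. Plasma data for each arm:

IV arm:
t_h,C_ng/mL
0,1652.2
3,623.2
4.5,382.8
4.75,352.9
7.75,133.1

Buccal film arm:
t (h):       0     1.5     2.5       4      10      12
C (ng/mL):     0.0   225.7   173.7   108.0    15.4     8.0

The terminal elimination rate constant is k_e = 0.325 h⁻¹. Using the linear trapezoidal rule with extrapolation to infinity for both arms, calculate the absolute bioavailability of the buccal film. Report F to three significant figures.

F = 0.0462

Trapezoidal AUC_0→7.75 (IV):
  [0→3]: (1652.2+623.2)/2 × 3 = 3413.1
  [3→4.5]: (623.2+382.8)/2 × 1.5 = 754.5
  [4.5→4.75]: (382.8+352.9)/2 × 0.25 = 91.9625
  [4.75→7.75]: (352.9+133.1)/2 × 3 = 729.0
  Sum = 4988.5625 ng/mL·h
IV tail: 133.1/0.325 = 409.538; AUC_iv,0→∞ = 4988.5625 + 409.538 = 5398.1005 ng/mL·h
Trapezoidal AUC_0→12 (buccal film):
  [0→1.5]: (0.0+225.7)/2 × 1.5 = 169.275
  [1.5→2.5]: (225.7+173.7)/2 × 1 = 199.7
  [2.5→4]: (173.7+108.0)/2 × 1.5 = 211.275
  [4→10]: (108.0+15.4)/2 × 6 = 370.2
  [10→12]: (15.4+8.0)/2 × 2 = 23.4
  Sum = 973.85 ng/mL·h
buccal film tail: 8.0/0.325 = 24.615; AUC_ev,0→∞ = 973.85 + 24.615 = 998.465 ng/mL·h
F = (AUC_ev/D_ev)/(AUC_iv/D_iv) = (998.465/600)/(5398.1005/150) = 1.66411/35.9873 = 0.0462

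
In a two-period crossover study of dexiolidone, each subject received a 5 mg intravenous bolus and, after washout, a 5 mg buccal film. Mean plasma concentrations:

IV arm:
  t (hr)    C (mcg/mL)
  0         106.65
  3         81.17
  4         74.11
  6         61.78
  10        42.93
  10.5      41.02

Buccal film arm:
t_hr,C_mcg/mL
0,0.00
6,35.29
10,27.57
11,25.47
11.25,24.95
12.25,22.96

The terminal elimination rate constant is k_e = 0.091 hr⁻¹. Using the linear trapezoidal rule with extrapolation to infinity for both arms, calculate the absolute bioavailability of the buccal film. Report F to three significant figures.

Trapezoidal AUC_0→10.5 (IV):
  [0→3]: (106.65+81.17)/2 × 3 = 281.73
  [3→4]: (81.17+74.11)/2 × 1 = 77.64
  [4→6]: (74.11+61.78)/2 × 2 = 135.89
  [6→10]: (61.78+42.93)/2 × 4 = 209.42
  [10→10.5]: (42.93+41.02)/2 × 0.5 = 20.9875
  Sum = 725.6675 mcg/mL·hr
IV tail: 41.02/0.091 = 450.769; AUC_iv,0→∞ = 725.6675 + 450.769 = 1176.4365 mcg/mL·hr
Trapezoidal AUC_0→12.25 (buccal film):
  [0→6]: (0.00+35.29)/2 × 6 = 105.87
  [6→10]: (35.29+27.57)/2 × 4 = 125.72
  [10→11]: (27.57+25.47)/2 × 1 = 26.52
  [11→11.25]: (25.47+24.95)/2 × 0.25 = 6.3025
  [11.25→12.25]: (24.95+22.96)/2 × 1 = 23.955
  Sum = 288.3675 mcg/mL·hr
buccal film tail: 22.96/0.091 = 252.308; AUC_ev,0→∞ = 288.3675 + 252.308 = 540.6755 mcg/mL·hr
F = (AUC_ev/D_ev)/(AUC_iv/D_iv) = (540.6755/5)/(1176.4365/5) = 108.1351/235.2873 = 0.4596

F = 0.460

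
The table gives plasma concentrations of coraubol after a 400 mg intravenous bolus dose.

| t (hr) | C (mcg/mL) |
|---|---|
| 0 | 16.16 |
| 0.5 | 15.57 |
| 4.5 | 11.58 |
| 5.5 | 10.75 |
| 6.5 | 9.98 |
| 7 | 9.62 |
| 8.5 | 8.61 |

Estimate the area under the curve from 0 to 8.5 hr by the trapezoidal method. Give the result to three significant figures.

AUC = 102 mcg/mL·hr

Trapezoidal AUC_0→8.5:
  [0→0.5]: (16.16+15.57)/2 × 0.5 = 7.9325
  [0.5→4.5]: (15.57+11.58)/2 × 4 = 54.3
  [4.5→5.5]: (11.58+10.75)/2 × 1 = 11.165
  [5.5→6.5]: (10.75+9.98)/2 × 1 = 10.365
  [6.5→7]: (9.98+9.62)/2 × 0.5 = 4.9
  [7→8.5]: (9.62+8.61)/2 × 1.5 = 13.6725
  Sum = 102.335 mcg/mL·hr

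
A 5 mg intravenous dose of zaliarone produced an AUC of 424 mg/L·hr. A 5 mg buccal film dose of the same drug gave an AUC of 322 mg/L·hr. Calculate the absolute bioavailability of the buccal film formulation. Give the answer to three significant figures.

F = (AUC_ev / D_ev) / (AUC_iv / D_iv)
  = (322/5) / (424/5)
  = 64.4 / 84.8 = 0.7594

F = 0.759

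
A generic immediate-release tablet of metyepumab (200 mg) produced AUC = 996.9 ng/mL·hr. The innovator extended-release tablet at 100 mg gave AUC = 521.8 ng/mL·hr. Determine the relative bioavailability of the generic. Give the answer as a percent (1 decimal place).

F_rel = 95.5%

F_rel = (AUC_test/D_test) / (AUC_ref/D_ref)
      = (996.9/200) / (521.8/100)
      = 4.9845 / 5.218 = 0.9553 = 95.53%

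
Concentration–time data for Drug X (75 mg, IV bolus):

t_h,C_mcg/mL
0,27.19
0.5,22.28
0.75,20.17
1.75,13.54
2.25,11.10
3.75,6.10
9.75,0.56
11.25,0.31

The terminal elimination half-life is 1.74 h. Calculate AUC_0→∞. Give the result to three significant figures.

Trapezoidal AUC_0→11.25:
  [0→0.5]: (27.19+22.28)/2 × 0.5 = 12.3675
  [0.5→0.75]: (22.28+20.17)/2 × 0.25 = 5.30625
  [0.75→1.75]: (20.17+13.54)/2 × 1 = 16.855
  [1.75→2.25]: (13.54+11.10)/2 × 0.5 = 6.16
  [2.25→3.75]: (11.10+6.10)/2 × 1.5 = 12.9
  [3.75→9.75]: (6.10+0.56)/2 × 6 = 19.98
  [9.75→11.25]: (0.56+0.31)/2 × 1.5 = 0.6525
  Sum = 74.22125 mcg/mL·h
k_e = ln2 / t½ = 0.693147 / 1.74 = 0.3984 h^-1
Extrapolated tail: C_last / k_e = 0.31 / 0.3984 = 0.778
AUC_0→∞ = 74.22125 + 0.778 = 74.99925 mcg/mL·h

AUC = 75.0 mcg/mL·h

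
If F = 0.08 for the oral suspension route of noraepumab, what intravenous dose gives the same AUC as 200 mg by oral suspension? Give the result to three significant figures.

Systemic exposure from an extravascular dose = F × D_ev, so the equivalent IV dose is F × D_ev.
D_iv = F × D_ev = 0.08 × 200 = 16 mg

D_iv = 16.0 mg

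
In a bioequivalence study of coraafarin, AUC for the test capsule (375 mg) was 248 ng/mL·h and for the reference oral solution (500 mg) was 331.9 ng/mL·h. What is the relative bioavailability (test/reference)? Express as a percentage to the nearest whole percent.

F_rel = 100%

F_rel = (AUC_test/D_test) / (AUC_ref/D_ref)
      = (248/375) / (331.9/500)
      = 0.661333 / 0.6638 = 0.9963 = 99.63%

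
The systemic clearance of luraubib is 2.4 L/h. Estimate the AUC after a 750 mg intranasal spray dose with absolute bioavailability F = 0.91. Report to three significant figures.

AUC_0→∞ = F × Dose / CL
        = 0.91 × 750 / 2.4 = 284.375 mg/L·h

AUC = 284 mg/L·h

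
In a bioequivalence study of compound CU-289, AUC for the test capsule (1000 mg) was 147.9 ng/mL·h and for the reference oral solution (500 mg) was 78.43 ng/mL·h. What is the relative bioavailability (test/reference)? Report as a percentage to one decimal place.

F_rel = 94.3%

F_rel = (AUC_test/D_test) / (AUC_ref/D_ref)
      = (147.9/1000) / (78.43/500)
      = 0.1479 / 0.15686 = 0.9429 = 94.29%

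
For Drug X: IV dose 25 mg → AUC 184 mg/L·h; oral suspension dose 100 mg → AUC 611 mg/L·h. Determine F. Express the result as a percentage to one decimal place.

F = (AUC_ev / D_ev) / (AUC_iv / D_iv)
  = (611/100) / (184/25)
  = 6.11 / 7.36 = 0.8302
  = 83.02%

F = 83.0%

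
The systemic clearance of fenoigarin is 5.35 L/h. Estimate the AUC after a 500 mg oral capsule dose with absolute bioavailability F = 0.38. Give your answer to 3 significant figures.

AUC_0→∞ = F × Dose / CL
        = 0.38 × 500 / 5.35 = 35.514 mg/L·h

AUC = 35.5 mg/L·h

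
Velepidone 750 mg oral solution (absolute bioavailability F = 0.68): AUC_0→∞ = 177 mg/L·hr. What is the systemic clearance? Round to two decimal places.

CL = F × Dose / AUC_0→∞
   = 0.68 × 750 / 177 = 2.88136 L/hr

CL = 2.88 L/hr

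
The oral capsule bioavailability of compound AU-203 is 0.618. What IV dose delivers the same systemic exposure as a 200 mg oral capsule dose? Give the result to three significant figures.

Systemic exposure from an extravascular dose = F × D_ev, so the equivalent IV dose is F × D_ev.
D_iv = F × D_ev = 0.618 × 200 = 123.6 mg

D_iv = 124 mg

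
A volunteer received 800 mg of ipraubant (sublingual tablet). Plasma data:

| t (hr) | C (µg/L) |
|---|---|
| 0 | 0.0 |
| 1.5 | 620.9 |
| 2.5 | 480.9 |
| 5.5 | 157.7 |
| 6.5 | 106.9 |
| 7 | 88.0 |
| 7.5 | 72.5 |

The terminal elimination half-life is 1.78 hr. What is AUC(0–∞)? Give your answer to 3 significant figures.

AUC = 2380 µg/L·hr

Trapezoidal AUC_0→7.5:
  [0→1.5]: (0.0+620.9)/2 × 1.5 = 465.675
  [1.5→2.5]: (620.9+480.9)/2 × 1 = 550.9
  [2.5→5.5]: (480.9+157.7)/2 × 3 = 957.9
  [5.5→6.5]: (157.7+106.9)/2 × 1 = 132.3
  [6.5→7]: (106.9+88.0)/2 × 0.5 = 48.725
  [7→7.5]: (88.0+72.5)/2 × 0.5 = 40.125
  Sum = 2195.625 µg/L·hr
k_e = ln2 / t½ = 0.693147 / 1.78 = 0.3894 hr^-1
Extrapolated tail: C_last / k_e = 72.5 / 0.3894 = 186.184
AUC_0→∞ = 2195.625 + 186.184 = 2381.809 µg/L·hr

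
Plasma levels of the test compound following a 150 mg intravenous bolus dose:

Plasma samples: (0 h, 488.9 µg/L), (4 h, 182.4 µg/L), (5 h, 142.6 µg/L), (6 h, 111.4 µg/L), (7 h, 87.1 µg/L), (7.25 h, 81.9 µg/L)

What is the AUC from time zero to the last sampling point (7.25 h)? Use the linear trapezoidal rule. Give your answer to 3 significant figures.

AUC = 1750 µg/L·h

Trapezoidal AUC_0→7.25:
  [0→4]: (488.9+182.4)/2 × 4 = 1342.6
  [4→5]: (182.4+142.6)/2 × 1 = 162.5
  [5→6]: (142.6+111.4)/2 × 1 = 127.0
  [6→7]: (111.4+87.1)/2 × 1 = 99.25
  [7→7.25]: (87.1+81.9)/2 × 0.25 = 21.125
  Sum = 1752.475 µg/L·h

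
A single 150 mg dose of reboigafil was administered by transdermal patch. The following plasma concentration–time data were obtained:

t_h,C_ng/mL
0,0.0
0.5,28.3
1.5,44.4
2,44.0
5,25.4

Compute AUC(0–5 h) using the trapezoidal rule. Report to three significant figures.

Trapezoidal AUC_0→5:
  [0→0.5]: (0.0+28.3)/2 × 0.5 = 7.075
  [0.5→1.5]: (28.3+44.4)/2 × 1 = 36.35
  [1.5→2]: (44.4+44.0)/2 × 0.5 = 22.1
  [2→5]: (44.0+25.4)/2 × 3 = 104.1
  Sum = 169.625 ng/mL·h

AUC = 170 ng/mL·h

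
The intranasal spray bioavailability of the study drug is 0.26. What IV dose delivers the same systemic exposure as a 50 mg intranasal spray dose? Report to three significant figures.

D_iv = 13.0 mg

Systemic exposure from an extravascular dose = F × D_ev, so the equivalent IV dose is F × D_ev.
D_iv = F × D_ev = 0.26 × 50 = 13 mg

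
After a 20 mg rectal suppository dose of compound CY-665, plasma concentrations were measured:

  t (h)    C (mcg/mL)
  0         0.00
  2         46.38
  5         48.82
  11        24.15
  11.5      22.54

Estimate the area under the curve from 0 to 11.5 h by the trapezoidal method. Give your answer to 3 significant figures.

AUC = 420 mcg/mL·h

Trapezoidal AUC_0→11.5:
  [0→2]: (0.00+46.38)/2 × 2 = 46.38
  [2→5]: (46.38+48.82)/2 × 3 = 142.8
  [5→11]: (48.82+24.15)/2 × 6 = 218.91
  [11→11.5]: (24.15+22.54)/2 × 0.5 = 11.6725
  Sum = 419.7625 mcg/mL·h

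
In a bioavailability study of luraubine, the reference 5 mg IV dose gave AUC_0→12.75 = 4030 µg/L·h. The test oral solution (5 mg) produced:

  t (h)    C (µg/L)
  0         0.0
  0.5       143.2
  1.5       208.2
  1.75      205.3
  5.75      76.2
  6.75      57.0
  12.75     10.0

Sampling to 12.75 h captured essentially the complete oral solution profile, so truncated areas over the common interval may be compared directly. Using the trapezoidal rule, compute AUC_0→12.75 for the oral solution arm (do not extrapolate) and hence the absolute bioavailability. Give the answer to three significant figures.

F = 0.271

Trapezoidal AUC_0→12.75 (oral solution):
  [0→0.5]: (0.0+143.2)/2 × 0.5 = 35.8
  [0.5→1.5]: (143.2+208.2)/2 × 1 = 175.7
  [1.5→1.75]: (208.2+205.3)/2 × 0.25 = 51.6875
  [1.75→5.75]: (205.3+76.2)/2 × 4 = 563.0
  [5.75→6.75]: (76.2+57.0)/2 × 1 = 66.6
  [6.75→12.75]: (57.0+10.0)/2 × 6 = 201.0
  Sum = 1093.7875 µg/L·h
F = (AUC_ev/D_ev)/(AUC_iv/D_iv) = (1093.7875/5)/(4030/5) = 218.7575/806 = 0.2714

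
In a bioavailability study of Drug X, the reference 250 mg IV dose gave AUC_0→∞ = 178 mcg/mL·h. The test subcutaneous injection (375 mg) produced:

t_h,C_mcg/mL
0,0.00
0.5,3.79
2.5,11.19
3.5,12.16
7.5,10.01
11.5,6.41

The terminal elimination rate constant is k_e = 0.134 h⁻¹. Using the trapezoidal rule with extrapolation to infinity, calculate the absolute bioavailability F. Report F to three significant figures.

Trapezoidal AUC_0→11.5 (subcutaneous injection):
  [0→0.5]: (0.00+3.79)/2 × 0.5 = 0.9475
  [0.5→2.5]: (3.79+11.19)/2 × 2 = 14.98
  [2.5→3.5]: (11.19+12.16)/2 × 1 = 11.675
  [3.5→7.5]: (12.16+10.01)/2 × 4 = 44.34
  [7.5→11.5]: (10.01+6.41)/2 × 4 = 32.84
  Sum = 104.7825 mcg/mL·h
Tail: C_last/k_e = 6.41/0.134 = 47.836
AUC_0→∞ (subcutaneous injection) = 104.7825 + 47.836 = 152.6185 mcg/mL·h
F = (AUC_ev/D_ev)/(AUC_iv/D_iv) = (152.6185/375)/(178/250) = 0.406983/0.712 = 0.5716

F = 0.572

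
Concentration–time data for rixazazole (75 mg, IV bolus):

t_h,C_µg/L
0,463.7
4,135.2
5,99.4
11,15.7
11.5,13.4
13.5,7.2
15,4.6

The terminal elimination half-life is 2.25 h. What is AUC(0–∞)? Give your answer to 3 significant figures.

AUC = 1710 µg/L·h

Trapezoidal AUC_0→15:
  [0→4]: (463.7+135.2)/2 × 4 = 1197.8
  [4→5]: (135.2+99.4)/2 × 1 = 117.3
  [5→11]: (99.4+15.7)/2 × 6 = 345.3
  [11→11.5]: (15.7+13.4)/2 × 0.5 = 7.275
  [11.5→13.5]: (13.4+7.2)/2 × 2 = 20.6
  [13.5→15]: (7.2+4.6)/2 × 1.5 = 8.85
  Sum = 1697.125 µg/L·h
k_e = ln2 / t½ = 0.693147 / 2.25 = 0.3081 h^-1
Extrapolated tail: C_last / k_e = 4.6 / 0.3081 = 14.930
AUC_0→∞ = 1697.125 + 14.930 = 1712.055 µg/L·h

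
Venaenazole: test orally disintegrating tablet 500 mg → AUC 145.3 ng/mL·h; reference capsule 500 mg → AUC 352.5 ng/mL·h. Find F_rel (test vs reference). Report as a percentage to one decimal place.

F_rel = (AUC_test/D_test) / (AUC_ref/D_ref)
      = (145.3/500) / (352.5/500)
      = 0.2906 / 0.705 = 0.4122 = 41.22%

F_rel = 41.2%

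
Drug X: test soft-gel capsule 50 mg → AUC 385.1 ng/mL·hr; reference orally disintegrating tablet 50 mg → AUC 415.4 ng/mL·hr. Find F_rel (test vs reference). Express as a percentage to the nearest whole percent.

F_rel = (AUC_test/D_test) / (AUC_ref/D_ref)
      = (385.1/50) / (415.4/50)
      = 7.702 / 8.308 = 0.9271 = 92.71%

F_rel = 93%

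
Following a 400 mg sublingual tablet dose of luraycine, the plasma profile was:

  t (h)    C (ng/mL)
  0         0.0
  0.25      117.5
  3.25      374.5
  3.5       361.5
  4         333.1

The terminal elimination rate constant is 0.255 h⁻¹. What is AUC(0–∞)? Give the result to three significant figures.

AUC = 2320 ng/mL·h

Trapezoidal AUC_0→4:
  [0→0.25]: (0.0+117.5)/2 × 0.25 = 14.6875
  [0.25→3.25]: (117.5+374.5)/2 × 3 = 738.0
  [3.25→3.5]: (374.5+361.5)/2 × 0.25 = 92.0
  [3.5→4]: (361.5+333.1)/2 × 0.5 = 173.65
  Sum = 1018.3375 ng/mL·h
Extrapolated tail: C_last / k_e = 333.1 / 0.255 = 1306.275
AUC_0→∞ = 1018.3375 + 1306.275 = 2324.6125 ng/mL·h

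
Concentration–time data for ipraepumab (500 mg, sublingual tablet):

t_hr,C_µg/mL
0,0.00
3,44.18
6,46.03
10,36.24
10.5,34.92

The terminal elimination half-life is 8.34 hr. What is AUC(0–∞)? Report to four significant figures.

Trapezoidal AUC_0→10.5:
  [0→3]: (0.00+44.18)/2 × 3 = 66.27
  [3→6]: (44.18+46.03)/2 × 3 = 135.315
  [6→10]: (46.03+36.24)/2 × 4 = 164.54
  [10→10.5]: (36.24+34.92)/2 × 0.5 = 17.79
  Sum = 383.915 µg/mL·hr
k_e = ln2 / t½ = 0.693147 / 8.34 = 0.0831 hr^-1
Extrapolated tail: C_last / k_e = 34.92 / 0.0831 = 420.217
AUC_0→∞ = 383.915 + 420.217 = 804.132 µg/mL·hr

AUC = 804.1 µg/mL·hr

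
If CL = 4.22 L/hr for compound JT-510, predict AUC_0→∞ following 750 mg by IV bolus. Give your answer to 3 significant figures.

AUC_0→∞ = Dose_iv / CL
        = 750 / 4.22 = 177.725 mg/L·hr

AUC = 178 mg/L·hr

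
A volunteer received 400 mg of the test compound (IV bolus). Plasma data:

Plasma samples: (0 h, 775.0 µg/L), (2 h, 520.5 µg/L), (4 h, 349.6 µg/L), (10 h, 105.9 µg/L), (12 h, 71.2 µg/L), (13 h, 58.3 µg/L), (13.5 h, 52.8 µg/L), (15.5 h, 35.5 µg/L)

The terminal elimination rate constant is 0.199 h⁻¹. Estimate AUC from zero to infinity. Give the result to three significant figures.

Trapezoidal AUC_0→15.5:
  [0→2]: (775.0+520.5)/2 × 2 = 1295.5
  [2→4]: (520.5+349.6)/2 × 2 = 870.1
  [4→10]: (349.6+105.9)/2 × 6 = 1366.5
  [10→12]: (105.9+71.2)/2 × 2 = 177.1
  [12→13]: (71.2+58.3)/2 × 1 = 64.75
  [13→13.5]: (58.3+52.8)/2 × 0.5 = 27.775
  [13.5→15.5]: (52.8+35.5)/2 × 2 = 88.3
  Sum = 3890.025 µg/L·h
Extrapolated tail: C_last / k_e = 35.5 / 0.199 = 178.392
AUC_0→∞ = 3890.025 + 178.392 = 4068.417 µg/L·h

AUC = 4070 µg/L·h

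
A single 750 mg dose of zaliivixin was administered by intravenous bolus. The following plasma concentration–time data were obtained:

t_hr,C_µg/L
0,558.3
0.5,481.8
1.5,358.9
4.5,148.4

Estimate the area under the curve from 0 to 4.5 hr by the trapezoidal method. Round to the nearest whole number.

Trapezoidal AUC_0→4.5:
  [0→0.5]: (558.3+481.8)/2 × 0.5 = 260.025
  [0.5→1.5]: (481.8+358.9)/2 × 1 = 420.35
  [1.5→4.5]: (358.9+148.4)/2 × 3 = 760.95
  Sum = 1441.325 µg/L·hr

AUC = 1441 µg/L·hr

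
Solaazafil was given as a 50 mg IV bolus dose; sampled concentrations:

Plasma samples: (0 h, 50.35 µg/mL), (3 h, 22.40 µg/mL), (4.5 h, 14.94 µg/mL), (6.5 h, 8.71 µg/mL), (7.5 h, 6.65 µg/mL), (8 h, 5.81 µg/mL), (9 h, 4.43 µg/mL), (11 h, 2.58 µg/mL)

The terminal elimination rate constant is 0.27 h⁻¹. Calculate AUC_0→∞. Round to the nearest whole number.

AUC = 193 µg/mL·h

Trapezoidal AUC_0→11:
  [0→3]: (50.35+22.40)/2 × 3 = 109.125
  [3→4.5]: (22.40+14.94)/2 × 1.5 = 28.005
  [4.5→6.5]: (14.94+8.71)/2 × 2 = 23.65
  [6.5→7.5]: (8.71+6.65)/2 × 1 = 7.68
  [7.5→8]: (6.65+5.81)/2 × 0.5 = 3.115
  [8→9]: (5.81+4.43)/2 × 1 = 5.12
  [9→11]: (4.43+2.58)/2 × 2 = 7.01
  Sum = 183.705 µg/mL·h
Extrapolated tail: C_last / k_e = 2.58 / 0.27 = 9.556
AUC_0→∞ = 183.705 + 9.556 = 193.261 µg/mL·h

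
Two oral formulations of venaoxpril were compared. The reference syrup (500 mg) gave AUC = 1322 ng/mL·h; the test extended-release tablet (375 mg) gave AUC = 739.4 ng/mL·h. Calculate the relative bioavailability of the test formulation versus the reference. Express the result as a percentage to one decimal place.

F_rel = 74.6%

F_rel = (AUC_test/D_test) / (AUC_ref/D_ref)
      = (739.4/375) / (1322/500)
      = 1.97173 / 2.644 = 0.7457 = 74.57%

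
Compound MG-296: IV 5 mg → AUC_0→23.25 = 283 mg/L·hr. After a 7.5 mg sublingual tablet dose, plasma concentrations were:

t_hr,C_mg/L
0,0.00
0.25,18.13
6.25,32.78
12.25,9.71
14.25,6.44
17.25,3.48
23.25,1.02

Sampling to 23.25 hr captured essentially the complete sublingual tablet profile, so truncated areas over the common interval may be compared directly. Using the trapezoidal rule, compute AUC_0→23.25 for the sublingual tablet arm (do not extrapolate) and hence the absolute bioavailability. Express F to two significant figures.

F = 0.77

Trapezoidal AUC_0→23.25 (sublingual tablet):
  [0→0.25]: (0.00+18.13)/2 × 0.25 = 2.26625
  [0.25→6.25]: (18.13+32.78)/2 × 6 = 152.73
  [6.25→12.25]: (32.78+9.71)/2 × 6 = 127.47
  [12.25→14.25]: (9.71+6.44)/2 × 2 = 16.15
  [14.25→17.25]: (6.44+3.48)/2 × 3 = 14.88
  [17.25→23.25]: (3.48+1.02)/2 × 6 = 13.5
  Sum = 326.99625 mg/L·hr
F = (AUC_ev/D_ev)/(AUC_iv/D_iv) = (326.99625/7.5)/(283/5) = 43.5995/56.6 = 0.7703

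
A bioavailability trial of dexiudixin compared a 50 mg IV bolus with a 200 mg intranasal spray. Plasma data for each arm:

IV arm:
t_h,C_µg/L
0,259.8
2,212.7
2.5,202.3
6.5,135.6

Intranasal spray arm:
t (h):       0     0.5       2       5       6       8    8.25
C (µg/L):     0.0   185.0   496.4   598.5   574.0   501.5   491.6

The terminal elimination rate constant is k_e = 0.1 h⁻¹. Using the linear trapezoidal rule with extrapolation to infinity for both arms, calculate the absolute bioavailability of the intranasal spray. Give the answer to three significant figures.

Trapezoidal AUC_0→6.5 (IV):
  [0→2]: (259.8+212.7)/2 × 2 = 472.5
  [2→2.5]: (212.7+202.3)/2 × 0.5 = 103.75
  [2.5→6.5]: (202.3+135.6)/2 × 4 = 675.8
  Sum = 1252.05 µg/L·h
IV tail: 135.6/0.1 = 1356.000; AUC_iv,0→∞ = 1252.05 + 1356.000 = 2608.05 µg/L·h
Trapezoidal AUC_0→8.25 (intranasal spray):
  [0→0.5]: (0.0+185.0)/2 × 0.5 = 46.25
  [0.5→2]: (185.0+496.4)/2 × 1.5 = 511.05
  [2→5]: (496.4+598.5)/2 × 3 = 1642.35
  [5→6]: (598.5+574.0)/2 × 1 = 586.25
  [6→8]: (574.0+501.5)/2 × 2 = 1075.5
  [8→8.25]: (501.5+491.6)/2 × 0.25 = 124.1375
  Sum = 3985.5375 µg/L·h
intranasal spray tail: 491.6/0.1 = 4916.000; AUC_ev,0→∞ = 3985.5375 + 4916.000 = 8901.5375 µg/L·h
F = (AUC_ev/D_ev)/(AUC_iv/D_iv) = (8901.5375/200)/(2608.05/50) = 44.5077/52.161 = 0.8533

F = 0.853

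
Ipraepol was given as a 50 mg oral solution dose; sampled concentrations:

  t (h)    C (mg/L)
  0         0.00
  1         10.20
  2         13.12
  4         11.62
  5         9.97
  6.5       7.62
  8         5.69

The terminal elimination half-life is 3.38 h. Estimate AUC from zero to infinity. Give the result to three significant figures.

AUC = 103 mg/L·h

Trapezoidal AUC_0→8:
  [0→1]: (0.00+10.20)/2 × 1 = 5.1
  [1→2]: (10.20+13.12)/2 × 1 = 11.66
  [2→4]: (13.12+11.62)/2 × 2 = 24.74
  [4→5]: (11.62+9.97)/2 × 1 = 10.795
  [5→6.5]: (9.97+7.62)/2 × 1.5 = 13.1925
  [6.5→8]: (7.62+5.69)/2 × 1.5 = 9.9825
  Sum = 75.47 mg/L·h
k_e = ln2 / t½ = 0.693147 / 3.38 = 0.2051 h^-1
Extrapolated tail: C_last / k_e = 5.69 / 0.2051 = 27.743
AUC_0→∞ = 75.47 + 27.743 = 103.213 mg/L·h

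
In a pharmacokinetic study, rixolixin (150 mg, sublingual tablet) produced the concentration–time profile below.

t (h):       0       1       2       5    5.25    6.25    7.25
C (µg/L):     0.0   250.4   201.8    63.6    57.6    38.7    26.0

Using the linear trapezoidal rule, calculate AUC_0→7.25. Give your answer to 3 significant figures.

AUC = 845 µg/L·h

Trapezoidal AUC_0→7.25:
  [0→1]: (0.0+250.4)/2 × 1 = 125.2
  [1→2]: (250.4+201.8)/2 × 1 = 226.1
  [2→5]: (201.8+63.6)/2 × 3 = 398.1
  [5→5.25]: (63.6+57.6)/2 × 0.25 = 15.15
  [5.25→6.25]: (57.6+38.7)/2 × 1 = 48.15
  [6.25→7.25]: (38.7+26.0)/2 × 1 = 32.35
  Sum = 845.05 µg/L·h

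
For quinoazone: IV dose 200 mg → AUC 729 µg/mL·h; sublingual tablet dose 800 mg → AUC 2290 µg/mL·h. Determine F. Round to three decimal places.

F = (AUC_ev / D_ev) / (AUC_iv / D_iv)
  = (2290/800) / (729/200)
  = 2.8625 / 3.645 = 0.7853

F = 0.785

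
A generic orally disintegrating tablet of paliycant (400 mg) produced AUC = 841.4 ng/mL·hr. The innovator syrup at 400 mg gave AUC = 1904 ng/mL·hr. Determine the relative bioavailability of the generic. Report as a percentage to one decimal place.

F_rel = 44.2%

F_rel = (AUC_test/D_test) / (AUC_ref/D_ref)
      = (841.4/400) / (1904/400)
      = 2.1035 / 4.76 = 0.4419 = 44.19%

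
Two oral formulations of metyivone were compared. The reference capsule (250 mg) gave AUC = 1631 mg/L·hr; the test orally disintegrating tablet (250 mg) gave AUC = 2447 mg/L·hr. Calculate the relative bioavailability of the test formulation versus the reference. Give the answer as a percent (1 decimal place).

F_rel = (AUC_test/D_test) / (AUC_ref/D_ref)
      = (2447/250) / (1631/250)
      = 9.788 / 6.524 = 1.5003 = 150.03%

F_rel = 150.0%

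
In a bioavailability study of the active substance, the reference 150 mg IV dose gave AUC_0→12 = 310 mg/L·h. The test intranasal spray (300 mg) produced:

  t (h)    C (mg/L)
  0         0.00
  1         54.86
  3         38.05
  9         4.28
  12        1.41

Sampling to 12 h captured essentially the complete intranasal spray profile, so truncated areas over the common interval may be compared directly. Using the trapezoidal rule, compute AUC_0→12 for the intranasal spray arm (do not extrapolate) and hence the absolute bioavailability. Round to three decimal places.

Trapezoidal AUC_0→12 (intranasal spray):
  [0→1]: (0.00+54.86)/2 × 1 = 27.43
  [1→3]: (54.86+38.05)/2 × 2 = 92.91
  [3→9]: (38.05+4.28)/2 × 6 = 126.99
  [9→12]: (4.28+1.41)/2 × 3 = 8.535
  Sum = 255.865 mg/L·h
F = (AUC_ev/D_ev)/(AUC_iv/D_iv) = (255.865/300)/(310/150) = 0.852883/2.06667 = 0.4127

F = 0.413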